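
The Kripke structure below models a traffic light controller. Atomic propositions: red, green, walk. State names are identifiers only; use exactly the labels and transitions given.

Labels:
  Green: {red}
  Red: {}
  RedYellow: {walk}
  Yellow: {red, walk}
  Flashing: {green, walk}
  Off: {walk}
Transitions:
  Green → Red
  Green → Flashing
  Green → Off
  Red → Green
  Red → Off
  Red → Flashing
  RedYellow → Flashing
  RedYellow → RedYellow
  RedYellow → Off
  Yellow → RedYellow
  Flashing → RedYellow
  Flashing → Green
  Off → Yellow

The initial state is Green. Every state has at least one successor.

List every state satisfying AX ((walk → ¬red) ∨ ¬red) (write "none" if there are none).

States satisfying (walk → ¬red) ∨ ¬red: {Green, Red, RedYellow, Flashing, Off}.
States satisfying AX ((walk → ¬red) ∨ ¬red): {Green, Red, RedYellow, Yellow, Flashing}.

{Green, Red, RedYellow, Yellow, Flashing}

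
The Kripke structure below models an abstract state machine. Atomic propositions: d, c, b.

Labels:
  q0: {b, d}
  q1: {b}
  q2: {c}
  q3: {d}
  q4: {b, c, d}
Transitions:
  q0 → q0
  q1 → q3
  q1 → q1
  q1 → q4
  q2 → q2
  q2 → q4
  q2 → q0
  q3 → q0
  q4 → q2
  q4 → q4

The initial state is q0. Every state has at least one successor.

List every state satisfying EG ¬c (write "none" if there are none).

States satisfying ¬c: {q0, q1, q3}.
States satisfying EG ¬c: {q0, q1, q3}.

{q0, q1, q3}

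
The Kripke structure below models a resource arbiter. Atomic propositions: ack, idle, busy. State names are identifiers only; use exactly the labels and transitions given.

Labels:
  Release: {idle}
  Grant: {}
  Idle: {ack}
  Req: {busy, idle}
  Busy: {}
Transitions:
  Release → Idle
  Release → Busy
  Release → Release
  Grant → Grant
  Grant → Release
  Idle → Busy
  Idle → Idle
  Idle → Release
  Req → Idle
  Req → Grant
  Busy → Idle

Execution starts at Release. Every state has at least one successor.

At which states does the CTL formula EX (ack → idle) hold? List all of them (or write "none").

{Release, Grant, Idle, Req}

States satisfying ack → idle: {Release, Grant, Req, Busy}.
States satisfying EX (ack → idle): {Release, Grant, Idle, Req}.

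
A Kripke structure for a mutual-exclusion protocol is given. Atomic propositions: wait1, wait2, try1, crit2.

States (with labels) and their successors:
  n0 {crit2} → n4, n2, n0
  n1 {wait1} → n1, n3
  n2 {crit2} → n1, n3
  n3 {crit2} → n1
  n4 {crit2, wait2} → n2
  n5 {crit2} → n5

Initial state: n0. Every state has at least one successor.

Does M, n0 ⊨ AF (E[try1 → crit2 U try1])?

Violated

States satisfying E[try1 → crit2 U try1]: ∅.
States satisfying AF (E[try1 → crit2 U try1]): ∅.
There is a path from n0 along which E[try1 → crit2 U try1] never holds.
n0 ∉ Sat(AF (E[try1 → crit2 U try1])).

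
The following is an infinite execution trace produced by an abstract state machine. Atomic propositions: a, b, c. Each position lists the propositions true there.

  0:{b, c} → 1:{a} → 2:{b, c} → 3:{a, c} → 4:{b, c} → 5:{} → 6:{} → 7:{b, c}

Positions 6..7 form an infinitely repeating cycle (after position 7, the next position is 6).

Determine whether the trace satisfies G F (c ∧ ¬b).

F (c ∧ ¬b) must hold at every position from 0 onward. It fails at position 4, so G F (c ∧ ¬b) is false.

No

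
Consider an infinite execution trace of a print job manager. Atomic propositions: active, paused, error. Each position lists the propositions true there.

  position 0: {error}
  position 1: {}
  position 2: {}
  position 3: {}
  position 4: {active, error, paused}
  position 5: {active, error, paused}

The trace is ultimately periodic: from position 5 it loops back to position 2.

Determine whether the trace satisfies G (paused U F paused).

paused U F paused holds at every position 0..5, and those are all positions ever visited, so G (paused U F paused) holds.

Yes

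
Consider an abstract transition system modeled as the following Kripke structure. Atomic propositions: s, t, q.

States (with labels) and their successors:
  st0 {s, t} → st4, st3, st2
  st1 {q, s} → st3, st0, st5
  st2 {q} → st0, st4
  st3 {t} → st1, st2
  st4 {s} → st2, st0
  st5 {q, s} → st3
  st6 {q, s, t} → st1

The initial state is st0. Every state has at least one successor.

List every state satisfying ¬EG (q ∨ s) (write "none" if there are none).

States satisfying q ∨ s: {st0, st1, st2, st4, st5, st6}.
States satisfying EG (q ∨ s): {st0, st1, st2, st4, st6}.
States satisfying ¬EG (q ∨ s): {st3, st5}.

{st3, st5}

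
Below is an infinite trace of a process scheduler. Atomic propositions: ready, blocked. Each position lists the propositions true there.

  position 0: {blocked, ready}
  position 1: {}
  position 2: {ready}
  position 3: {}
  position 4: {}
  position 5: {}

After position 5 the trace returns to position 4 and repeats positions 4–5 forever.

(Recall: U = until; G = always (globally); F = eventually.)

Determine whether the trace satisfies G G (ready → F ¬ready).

G (ready → F ¬ready) holds at every position 0..5, and those are all positions ever visited, so G G (ready → F ¬ready) holds.

Satisfied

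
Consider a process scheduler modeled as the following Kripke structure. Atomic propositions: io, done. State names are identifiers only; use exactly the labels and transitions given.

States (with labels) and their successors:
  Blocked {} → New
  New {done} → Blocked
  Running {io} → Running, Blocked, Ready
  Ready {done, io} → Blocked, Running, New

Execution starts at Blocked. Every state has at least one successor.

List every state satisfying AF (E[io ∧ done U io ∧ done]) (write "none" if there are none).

{Ready}

States satisfying E[io ∧ done U io ∧ done]: {Ready}.
States satisfying AF (E[io ∧ done U io ∧ done]): {Ready}.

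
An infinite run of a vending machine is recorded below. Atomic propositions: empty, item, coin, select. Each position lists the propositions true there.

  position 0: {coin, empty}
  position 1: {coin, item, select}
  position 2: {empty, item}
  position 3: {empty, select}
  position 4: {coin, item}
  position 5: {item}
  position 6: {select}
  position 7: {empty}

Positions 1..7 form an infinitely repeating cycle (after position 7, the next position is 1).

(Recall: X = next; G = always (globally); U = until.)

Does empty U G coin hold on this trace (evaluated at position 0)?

Violated

Walking from position 0: at position 1, G coin has not yet held and empty fails, so empty U G coin is false.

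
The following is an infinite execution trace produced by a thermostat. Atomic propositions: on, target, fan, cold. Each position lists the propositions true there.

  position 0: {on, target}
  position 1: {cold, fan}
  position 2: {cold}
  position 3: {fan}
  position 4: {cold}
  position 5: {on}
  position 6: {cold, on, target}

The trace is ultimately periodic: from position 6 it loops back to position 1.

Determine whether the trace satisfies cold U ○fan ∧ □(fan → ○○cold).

Does not hold

Walking from position 0: ○fan first holds at position 0, and cold holds at every earlier position along the way, so cold U ○fan holds.
fan → ○○cold must hold at every position from 0 onward. It fails at position 1, so □(fan → ○○cold) is false.
Positions where fan holds: 1, 3.
Check ○○cold at each: 1→fails, 3→fails.
At position 0: cold U ○fan is true; □(fan → ○○cold) is false; so cold U ○fan ∧ □(fan → ○○cold) is false.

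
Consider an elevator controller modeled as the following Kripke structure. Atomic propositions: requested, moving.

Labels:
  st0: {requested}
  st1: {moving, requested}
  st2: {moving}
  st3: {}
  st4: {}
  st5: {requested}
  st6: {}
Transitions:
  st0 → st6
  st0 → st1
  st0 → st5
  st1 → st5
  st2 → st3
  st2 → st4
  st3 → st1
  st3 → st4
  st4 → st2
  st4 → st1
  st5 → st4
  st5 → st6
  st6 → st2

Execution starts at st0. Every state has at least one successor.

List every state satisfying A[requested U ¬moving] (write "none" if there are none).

{st0, st1, st3, st4, st5, st6}

States satisfying requested: {st0, st1, st5}.
States satisfying ¬moving: {st0, st3, st4, st5, st6}.
States satisfying A[requested U ¬moving]: {st0, st1, st3, st4, st5, st6}.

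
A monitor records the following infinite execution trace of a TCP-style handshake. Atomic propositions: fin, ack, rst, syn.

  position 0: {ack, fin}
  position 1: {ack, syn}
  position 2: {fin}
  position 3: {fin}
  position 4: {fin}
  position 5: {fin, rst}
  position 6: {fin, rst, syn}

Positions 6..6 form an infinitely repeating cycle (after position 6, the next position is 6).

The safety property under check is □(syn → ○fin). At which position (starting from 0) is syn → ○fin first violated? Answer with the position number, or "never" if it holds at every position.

never

syn → ○fin holds at every position 0..6, and those are all the positions the trace ever visits, so the invariant □(syn → ○fin) is never violated.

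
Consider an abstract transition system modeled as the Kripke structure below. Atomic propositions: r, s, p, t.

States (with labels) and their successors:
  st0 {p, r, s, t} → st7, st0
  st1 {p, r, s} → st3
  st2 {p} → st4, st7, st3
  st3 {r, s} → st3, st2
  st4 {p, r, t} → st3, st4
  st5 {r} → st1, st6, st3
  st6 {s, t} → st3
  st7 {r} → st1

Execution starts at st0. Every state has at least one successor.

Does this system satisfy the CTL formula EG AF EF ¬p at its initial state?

Holds

States satisfying AF EF ¬p: {st0, st1, st2, st3, st4, st5, st6, st7}.
States satisfying EG AF EF ¬p: {st0, st1, st2, st3, st4, st5, st6, st7}.
st0 ∈ Sat(EG AF EF ¬p).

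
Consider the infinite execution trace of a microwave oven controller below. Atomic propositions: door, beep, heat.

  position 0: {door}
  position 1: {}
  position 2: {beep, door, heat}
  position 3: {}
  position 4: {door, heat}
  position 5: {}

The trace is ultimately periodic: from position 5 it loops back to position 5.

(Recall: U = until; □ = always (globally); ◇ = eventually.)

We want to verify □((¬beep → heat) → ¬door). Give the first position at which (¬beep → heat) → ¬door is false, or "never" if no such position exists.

Check (¬beep → heat) → ¬door at each position in order: 0 ✓, 1 ✓.
At position 2 the labels are {beep, door, heat}, so (¬beep → heat) → ¬door is false there. This is the first violation.

2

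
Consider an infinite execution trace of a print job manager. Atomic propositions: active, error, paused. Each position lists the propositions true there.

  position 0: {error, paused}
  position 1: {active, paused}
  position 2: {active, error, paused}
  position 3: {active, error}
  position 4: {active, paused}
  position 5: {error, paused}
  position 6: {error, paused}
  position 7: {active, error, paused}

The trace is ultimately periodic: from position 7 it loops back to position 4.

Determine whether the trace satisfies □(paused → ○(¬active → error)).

Holds

paused → ○(¬active → error) holds at every position 0..7, and those are all positions ever visited, so □(paused → ○(¬active → error)) holds.
Positions where paused holds: 0, 1, 2, 4, 5, 6, 7.
Check ○(¬active → error) at each: 0→ok, 1→ok, 2→ok, 4→ok, 5→ok, 6→ok, 7→ok.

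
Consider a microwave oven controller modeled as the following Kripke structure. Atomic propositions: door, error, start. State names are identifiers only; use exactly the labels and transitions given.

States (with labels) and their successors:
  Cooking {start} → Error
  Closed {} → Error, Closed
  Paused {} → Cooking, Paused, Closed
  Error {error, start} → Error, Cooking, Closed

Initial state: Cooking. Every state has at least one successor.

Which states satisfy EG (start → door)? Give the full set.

States satisfying start → door: {Closed, Paused}.
States satisfying EG (start → door): {Closed, Paused}.

{Closed, Paused}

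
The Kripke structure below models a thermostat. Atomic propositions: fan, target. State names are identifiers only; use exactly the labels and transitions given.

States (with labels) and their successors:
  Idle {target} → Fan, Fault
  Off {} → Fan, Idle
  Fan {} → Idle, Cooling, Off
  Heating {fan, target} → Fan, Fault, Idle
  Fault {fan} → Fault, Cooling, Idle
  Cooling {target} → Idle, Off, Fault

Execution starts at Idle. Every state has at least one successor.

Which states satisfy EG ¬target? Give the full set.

States satisfying ¬target: {Off, Fan, Fault}.
States satisfying EG ¬target: {Off, Fan, Fault}.

{Off, Fan, Fault}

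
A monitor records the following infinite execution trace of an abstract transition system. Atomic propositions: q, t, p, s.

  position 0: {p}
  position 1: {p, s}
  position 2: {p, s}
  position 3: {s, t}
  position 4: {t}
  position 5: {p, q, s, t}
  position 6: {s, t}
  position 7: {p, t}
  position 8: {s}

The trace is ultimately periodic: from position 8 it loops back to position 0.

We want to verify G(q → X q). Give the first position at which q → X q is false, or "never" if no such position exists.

5

Check q → X q at each position in order: 0 ✓, 1 ✓, 2 ✓, 3 ✓, 4 ✓.
At position 5 the labels are {p, q, s, t} and the next position 6 has {s, t}, so q → X q is false there. This is the first violation.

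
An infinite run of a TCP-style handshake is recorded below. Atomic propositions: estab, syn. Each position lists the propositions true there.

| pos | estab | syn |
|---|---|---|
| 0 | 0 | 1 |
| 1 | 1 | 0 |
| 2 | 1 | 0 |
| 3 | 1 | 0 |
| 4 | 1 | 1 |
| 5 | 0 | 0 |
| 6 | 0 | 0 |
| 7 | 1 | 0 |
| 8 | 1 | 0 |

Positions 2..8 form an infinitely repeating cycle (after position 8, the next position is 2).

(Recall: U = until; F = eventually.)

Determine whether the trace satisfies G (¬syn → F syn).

¬syn → F syn holds at every position 0..8, and those are all positions ever visited, so G (¬syn → F syn) holds.
Positions where ¬syn holds: 1, 2, 3, 5, 6, 7, 8.
Check F syn at each: 1→ok, 2→ok, 3→ok, 5→ok, 6→ok, 7→ok, 8→ok.

Yes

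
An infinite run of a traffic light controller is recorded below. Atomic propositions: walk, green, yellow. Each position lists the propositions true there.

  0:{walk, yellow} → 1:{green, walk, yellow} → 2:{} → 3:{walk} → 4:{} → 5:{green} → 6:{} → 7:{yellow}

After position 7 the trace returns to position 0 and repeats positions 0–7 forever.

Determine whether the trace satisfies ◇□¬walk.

□¬walk is false at every position 0..7, so it never becomes true and ◇□¬walk fails.

Violated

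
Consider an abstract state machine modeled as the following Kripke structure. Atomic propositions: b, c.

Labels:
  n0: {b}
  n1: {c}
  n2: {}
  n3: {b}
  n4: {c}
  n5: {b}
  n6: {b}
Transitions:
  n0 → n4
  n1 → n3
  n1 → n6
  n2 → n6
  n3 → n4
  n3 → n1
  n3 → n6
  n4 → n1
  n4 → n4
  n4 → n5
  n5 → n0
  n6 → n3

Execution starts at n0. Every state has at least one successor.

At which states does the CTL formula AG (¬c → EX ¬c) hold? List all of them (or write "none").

none

States satisfying ¬c → EX ¬c: {n1, n2, n3, n4, n5, n6}.
States satisfying AG (¬c → EX ¬c): ∅.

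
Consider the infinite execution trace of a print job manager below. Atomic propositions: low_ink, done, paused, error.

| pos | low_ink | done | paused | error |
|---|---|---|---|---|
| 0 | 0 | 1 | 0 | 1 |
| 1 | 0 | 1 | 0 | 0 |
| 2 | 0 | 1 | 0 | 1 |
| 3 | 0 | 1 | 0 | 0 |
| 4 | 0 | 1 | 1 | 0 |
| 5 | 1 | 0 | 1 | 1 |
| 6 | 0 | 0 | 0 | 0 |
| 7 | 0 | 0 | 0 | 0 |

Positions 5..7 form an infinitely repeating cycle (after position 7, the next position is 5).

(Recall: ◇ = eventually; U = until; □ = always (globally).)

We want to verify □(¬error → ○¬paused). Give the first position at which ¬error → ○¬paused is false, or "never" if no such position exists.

3

Check ¬error → ○¬paused at each position in order: 0 ✓, 1 ✓, 2 ✓.
At position 3 the labels are {done} and the next position 4 has {done, paused}, so ¬error → ○¬paused is false there. This is the first violation.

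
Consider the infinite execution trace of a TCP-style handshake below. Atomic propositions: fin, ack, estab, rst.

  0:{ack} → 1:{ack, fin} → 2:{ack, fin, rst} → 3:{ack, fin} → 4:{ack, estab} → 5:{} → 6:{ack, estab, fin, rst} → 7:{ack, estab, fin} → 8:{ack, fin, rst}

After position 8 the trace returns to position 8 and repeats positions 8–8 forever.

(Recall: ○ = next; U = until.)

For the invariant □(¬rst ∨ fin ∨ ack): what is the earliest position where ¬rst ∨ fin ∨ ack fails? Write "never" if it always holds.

never

¬rst ∨ fin ∨ ack holds at every position 0..8, and those are all the positions the trace ever visits, so the invariant □(¬rst ∨ fin ∨ ack) is never violated.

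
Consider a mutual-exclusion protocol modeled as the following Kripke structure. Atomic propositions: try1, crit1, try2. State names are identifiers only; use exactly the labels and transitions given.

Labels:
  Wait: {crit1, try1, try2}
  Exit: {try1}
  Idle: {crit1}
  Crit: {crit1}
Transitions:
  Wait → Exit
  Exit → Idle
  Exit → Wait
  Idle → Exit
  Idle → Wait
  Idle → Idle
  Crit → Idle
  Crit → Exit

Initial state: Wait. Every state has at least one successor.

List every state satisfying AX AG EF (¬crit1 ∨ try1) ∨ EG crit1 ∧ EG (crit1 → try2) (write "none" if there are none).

{Wait, Exit, Idle, Crit}

States satisfying AG EF (¬crit1 ∨ try1): {Wait, Exit, Idle, Crit}.
States satisfying AX AG EF (¬crit1 ∨ try1): {Wait, Exit, Idle, Crit}.
States satisfying crit1: {Wait, Idle, Crit}.
States satisfying EG crit1: {Idle, Crit}.
States satisfying crit1 → try2: {Wait, Exit}.
States satisfying EG (crit1 → try2): {Wait, Exit}.
States satisfying EG crit1 ∧ EG (crit1 → try2): ∅.
States satisfying AX AG EF (¬crit1 ∨ try1) ∨ EG crit1 ∧ EG (crit1 → try2): {Wait, Exit, Idle, Crit}.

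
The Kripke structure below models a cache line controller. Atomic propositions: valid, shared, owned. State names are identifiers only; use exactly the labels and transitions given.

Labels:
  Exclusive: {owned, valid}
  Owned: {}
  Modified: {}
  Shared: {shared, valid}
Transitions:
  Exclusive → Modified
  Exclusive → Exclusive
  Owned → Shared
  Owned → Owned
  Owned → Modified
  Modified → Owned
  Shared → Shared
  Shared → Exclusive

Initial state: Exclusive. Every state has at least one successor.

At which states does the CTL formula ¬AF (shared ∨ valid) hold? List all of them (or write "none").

States satisfying shared ∨ valid: {Exclusive, Shared}.
States satisfying AF (shared ∨ valid): {Exclusive, Shared}.
States satisfying ¬AF (shared ∨ valid): {Owned, Modified}.

{Owned, Modified}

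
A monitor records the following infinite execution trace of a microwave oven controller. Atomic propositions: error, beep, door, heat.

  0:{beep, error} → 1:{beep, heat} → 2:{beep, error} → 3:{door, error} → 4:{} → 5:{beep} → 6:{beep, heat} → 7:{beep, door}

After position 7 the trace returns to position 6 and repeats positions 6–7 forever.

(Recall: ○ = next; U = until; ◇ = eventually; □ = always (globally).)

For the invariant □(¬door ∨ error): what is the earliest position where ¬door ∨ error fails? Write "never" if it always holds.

7

Check ¬door ∨ error at each position in order: 0 ✓, 1 ✓, 2 ✓, 3 ✓, 4 ✓, 5 ✓, 6 ✓.
At position 7 the labels are {beep, door}, so ¬door ∨ error is false there. This is the first violation.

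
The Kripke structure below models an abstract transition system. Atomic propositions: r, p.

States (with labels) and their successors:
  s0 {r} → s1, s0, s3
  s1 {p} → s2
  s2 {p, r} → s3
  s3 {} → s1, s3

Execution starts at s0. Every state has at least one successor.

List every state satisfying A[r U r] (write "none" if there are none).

States satisfying r: {s0, s2}.
States satisfying A[r U r]: {s0, s2}.

{s0, s2}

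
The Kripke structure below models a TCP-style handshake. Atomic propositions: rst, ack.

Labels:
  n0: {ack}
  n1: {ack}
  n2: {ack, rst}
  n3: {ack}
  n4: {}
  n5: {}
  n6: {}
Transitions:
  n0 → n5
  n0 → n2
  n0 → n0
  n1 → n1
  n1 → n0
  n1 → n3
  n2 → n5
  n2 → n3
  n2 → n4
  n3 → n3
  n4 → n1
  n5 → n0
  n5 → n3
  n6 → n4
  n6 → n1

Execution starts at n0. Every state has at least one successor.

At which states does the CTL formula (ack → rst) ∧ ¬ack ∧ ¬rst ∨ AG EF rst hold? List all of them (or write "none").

States satisfying ack → rst: {n2, n4, n5, n6}.
States satisfying ¬ack: {n4, n5, n6}.
States satisfying ¬rst: {n0, n1, n3, n4, n5, n6}.
States satisfying ¬ack ∧ ¬rst: {n4, n5, n6}.
States satisfying (ack → rst) ∧ ¬ack ∧ ¬rst: {n4, n5, n6}.
States satisfying EF rst: {n0, n1, n2, n4, n5, n6}.
States satisfying AG EF rst: ∅.
States satisfying (ack → rst) ∧ ¬ack ∧ ¬rst ∨ AG EF rst: {n4, n5, n6}.

{n4, n5, n6}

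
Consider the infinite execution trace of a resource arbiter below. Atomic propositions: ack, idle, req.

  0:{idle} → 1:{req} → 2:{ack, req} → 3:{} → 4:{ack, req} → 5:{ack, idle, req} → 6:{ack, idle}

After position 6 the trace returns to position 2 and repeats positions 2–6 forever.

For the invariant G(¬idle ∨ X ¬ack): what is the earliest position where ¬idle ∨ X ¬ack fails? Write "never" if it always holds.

Check ¬idle ∨ X ¬ack at each position in order: 0 ✓, 1 ✓, 2 ✓, 3 ✓, 4 ✓.
At position 5 the labels are {ack, idle, req} and the next position 6 has {ack, idle}, so ¬idle ∨ X ¬ack is false there. This is the first violation.

5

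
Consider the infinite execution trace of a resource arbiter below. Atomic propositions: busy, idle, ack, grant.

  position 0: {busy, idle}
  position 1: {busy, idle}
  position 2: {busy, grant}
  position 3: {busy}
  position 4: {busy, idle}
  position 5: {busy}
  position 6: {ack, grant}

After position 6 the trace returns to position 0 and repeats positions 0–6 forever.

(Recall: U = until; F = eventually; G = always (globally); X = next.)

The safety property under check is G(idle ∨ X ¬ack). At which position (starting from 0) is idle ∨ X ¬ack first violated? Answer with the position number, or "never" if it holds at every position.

Check idle ∨ X ¬ack at each position in order: 0 ✓, 1 ✓, 2 ✓, 3 ✓, 4 ✓.
At position 5 the labels are {busy} and the next position 6 has {ack, grant}, so idle ∨ X ¬ack is false there. This is the first violation.

5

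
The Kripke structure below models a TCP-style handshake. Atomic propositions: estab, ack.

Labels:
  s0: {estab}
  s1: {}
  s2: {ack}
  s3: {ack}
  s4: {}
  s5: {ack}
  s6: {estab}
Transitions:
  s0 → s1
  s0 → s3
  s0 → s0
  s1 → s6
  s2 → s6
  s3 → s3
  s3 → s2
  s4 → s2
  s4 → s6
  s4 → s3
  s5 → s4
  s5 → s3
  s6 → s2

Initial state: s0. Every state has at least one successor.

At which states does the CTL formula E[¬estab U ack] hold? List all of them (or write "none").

States satisfying ¬estab: {s1, s2, s3, s4, s5}.
States satisfying ack: {s2, s3, s5}.
States satisfying E[¬estab U ack]: {s2, s3, s4, s5}.

{s2, s3, s4, s5}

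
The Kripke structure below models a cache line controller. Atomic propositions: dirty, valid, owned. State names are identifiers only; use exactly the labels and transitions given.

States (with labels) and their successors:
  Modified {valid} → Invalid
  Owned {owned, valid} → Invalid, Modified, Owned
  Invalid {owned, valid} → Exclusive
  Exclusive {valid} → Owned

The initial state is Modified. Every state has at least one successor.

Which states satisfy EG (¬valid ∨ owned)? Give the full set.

States satisfying ¬valid ∨ owned: {Owned, Invalid}.
States satisfying EG (¬valid ∨ owned): {Owned}.

{Owned}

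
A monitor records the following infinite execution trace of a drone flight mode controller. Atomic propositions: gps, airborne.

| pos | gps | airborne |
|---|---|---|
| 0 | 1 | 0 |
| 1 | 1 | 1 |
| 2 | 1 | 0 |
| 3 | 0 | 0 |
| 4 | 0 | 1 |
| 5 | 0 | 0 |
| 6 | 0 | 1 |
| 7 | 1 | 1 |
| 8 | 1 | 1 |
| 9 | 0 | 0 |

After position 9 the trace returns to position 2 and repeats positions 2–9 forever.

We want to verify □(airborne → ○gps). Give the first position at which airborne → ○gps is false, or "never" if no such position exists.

4

Check airborne → ○gps at each position in order: 0 ✓, 1 ✓, 2 ✓, 3 ✓.
At position 4 the labels are {airborne} and the next position 5 has {}, so airborne → ○gps is false there. This is the first violation.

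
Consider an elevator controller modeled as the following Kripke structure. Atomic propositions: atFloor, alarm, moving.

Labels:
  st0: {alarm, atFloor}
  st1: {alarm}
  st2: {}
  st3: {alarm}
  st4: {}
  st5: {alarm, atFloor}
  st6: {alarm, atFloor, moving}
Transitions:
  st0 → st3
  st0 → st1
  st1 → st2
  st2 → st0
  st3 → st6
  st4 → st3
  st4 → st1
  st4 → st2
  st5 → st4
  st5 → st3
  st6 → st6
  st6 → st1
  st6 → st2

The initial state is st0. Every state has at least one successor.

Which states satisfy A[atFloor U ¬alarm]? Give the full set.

States satisfying atFloor: {st0, st5, st6}.
States satisfying ¬alarm: {st2, st4}.
States satisfying A[atFloor U ¬alarm]: {st2, st4}.

{st2, st4}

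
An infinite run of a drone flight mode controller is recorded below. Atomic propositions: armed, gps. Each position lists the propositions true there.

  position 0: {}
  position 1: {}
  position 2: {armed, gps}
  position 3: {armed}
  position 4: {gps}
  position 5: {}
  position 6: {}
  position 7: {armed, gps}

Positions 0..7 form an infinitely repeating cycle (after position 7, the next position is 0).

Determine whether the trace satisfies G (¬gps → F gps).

¬gps → F gps holds at every position 0..7, and those are all positions ever visited, so G (¬gps → F gps) holds.
Positions where ¬gps holds: 0, 1, 3, 5, 6.
Check F gps at each: 0→ok, 1→ok, 3→ok, 5→ok, 6→ok.

Satisfied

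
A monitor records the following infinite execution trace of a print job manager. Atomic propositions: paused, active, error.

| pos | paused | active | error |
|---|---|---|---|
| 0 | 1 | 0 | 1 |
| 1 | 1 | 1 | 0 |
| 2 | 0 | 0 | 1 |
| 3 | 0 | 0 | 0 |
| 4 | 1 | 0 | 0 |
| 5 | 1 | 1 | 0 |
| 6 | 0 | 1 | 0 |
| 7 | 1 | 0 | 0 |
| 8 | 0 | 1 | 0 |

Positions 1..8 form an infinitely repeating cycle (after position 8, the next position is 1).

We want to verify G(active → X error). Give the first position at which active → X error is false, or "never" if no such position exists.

5

Check active → X error at each position in order: 0 ✓, 1 ✓, 2 ✓, 3 ✓, 4 ✓.
At position 5 the labels are {active, paused} and the next position 6 has {active}, so active → X error is false there. This is the first violation.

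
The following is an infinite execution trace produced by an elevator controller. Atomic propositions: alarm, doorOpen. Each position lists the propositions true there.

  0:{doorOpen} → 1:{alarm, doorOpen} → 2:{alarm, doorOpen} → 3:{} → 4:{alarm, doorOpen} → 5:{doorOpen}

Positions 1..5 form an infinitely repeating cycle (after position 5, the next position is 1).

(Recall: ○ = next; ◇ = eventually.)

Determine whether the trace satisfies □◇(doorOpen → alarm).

◇(doorOpen → alarm) holds at every position 0..5, and those are all positions ever visited, so □◇(doorOpen → alarm) holds.

Holds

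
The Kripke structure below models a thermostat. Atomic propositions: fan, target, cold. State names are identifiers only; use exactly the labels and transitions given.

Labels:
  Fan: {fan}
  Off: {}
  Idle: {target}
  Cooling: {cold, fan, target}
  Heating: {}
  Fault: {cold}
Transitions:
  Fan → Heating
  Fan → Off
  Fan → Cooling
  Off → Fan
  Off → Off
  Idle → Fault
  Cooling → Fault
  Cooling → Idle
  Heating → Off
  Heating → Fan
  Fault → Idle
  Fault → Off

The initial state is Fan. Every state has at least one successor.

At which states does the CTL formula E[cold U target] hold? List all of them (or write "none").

{Idle, Cooling, Fault}

States satisfying cold: {Cooling, Fault}.
States satisfying target: {Idle, Cooling}.
States satisfying E[cold U target]: {Idle, Cooling, Fault}.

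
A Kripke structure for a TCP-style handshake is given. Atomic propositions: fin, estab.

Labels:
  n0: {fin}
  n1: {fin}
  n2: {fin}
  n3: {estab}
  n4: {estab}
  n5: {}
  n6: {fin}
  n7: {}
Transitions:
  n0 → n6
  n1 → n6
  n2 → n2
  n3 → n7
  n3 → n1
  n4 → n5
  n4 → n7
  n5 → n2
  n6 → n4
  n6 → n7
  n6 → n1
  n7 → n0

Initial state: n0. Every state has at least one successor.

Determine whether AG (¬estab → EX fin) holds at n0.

States satisfying ¬estab → EX fin: {n0, n1, n2, n3, n4, n5, n6, n7}.
States satisfying AG (¬estab → EX fin): {n0, n1, n2, n3, n4, n5, n6, n7}.
Every state reachable from n0 satisfies ¬estab → EX fin.
n0 ∈ Sat(AG (¬estab → EX fin)).

Holds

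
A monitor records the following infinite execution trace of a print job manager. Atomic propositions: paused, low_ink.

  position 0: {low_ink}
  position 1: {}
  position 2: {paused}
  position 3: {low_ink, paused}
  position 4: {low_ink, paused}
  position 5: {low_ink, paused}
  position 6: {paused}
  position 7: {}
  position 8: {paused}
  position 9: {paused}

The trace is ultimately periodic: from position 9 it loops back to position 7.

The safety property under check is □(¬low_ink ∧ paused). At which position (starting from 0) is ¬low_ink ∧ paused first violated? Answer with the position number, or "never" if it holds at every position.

0

At position 0 the labels are {low_ink}, so ¬low_ink ∧ paused is false there. This is the first violation.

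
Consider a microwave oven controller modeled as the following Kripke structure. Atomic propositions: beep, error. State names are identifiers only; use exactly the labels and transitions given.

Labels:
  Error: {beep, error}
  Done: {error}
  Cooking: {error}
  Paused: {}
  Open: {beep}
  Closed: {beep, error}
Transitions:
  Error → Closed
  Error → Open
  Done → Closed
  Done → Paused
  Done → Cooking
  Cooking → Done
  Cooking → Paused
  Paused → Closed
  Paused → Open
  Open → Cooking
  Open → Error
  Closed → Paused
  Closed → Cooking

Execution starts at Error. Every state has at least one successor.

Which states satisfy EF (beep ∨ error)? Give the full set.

States satisfying beep ∨ error: {Error, Done, Cooking, Open, Closed}.
States satisfying EF (beep ∨ error): {Error, Done, Cooking, Paused, Open, Closed}.

{Error, Done, Cooking, Paused, Open, Closed}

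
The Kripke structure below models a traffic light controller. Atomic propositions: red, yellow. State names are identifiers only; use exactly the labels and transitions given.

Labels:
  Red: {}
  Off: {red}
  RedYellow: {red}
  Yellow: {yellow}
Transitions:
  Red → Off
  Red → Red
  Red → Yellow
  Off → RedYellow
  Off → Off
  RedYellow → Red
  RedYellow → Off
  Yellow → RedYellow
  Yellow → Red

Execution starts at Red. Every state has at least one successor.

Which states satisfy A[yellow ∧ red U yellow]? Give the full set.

{Yellow}

States satisfying yellow ∧ red: ∅.
States satisfying yellow: {Yellow}.
States satisfying A[yellow ∧ red U yellow]: {Yellow}.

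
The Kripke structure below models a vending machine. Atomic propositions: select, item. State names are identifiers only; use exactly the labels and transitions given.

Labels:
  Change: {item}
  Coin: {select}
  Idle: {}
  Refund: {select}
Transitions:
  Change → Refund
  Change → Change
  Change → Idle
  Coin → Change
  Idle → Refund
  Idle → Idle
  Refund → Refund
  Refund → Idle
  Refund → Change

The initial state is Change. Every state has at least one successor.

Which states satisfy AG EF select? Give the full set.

{Change, Coin, Idle, Refund}

States satisfying EF select: {Change, Coin, Idle, Refund}.
States satisfying AG EF select: {Change, Coin, Idle, Refund}.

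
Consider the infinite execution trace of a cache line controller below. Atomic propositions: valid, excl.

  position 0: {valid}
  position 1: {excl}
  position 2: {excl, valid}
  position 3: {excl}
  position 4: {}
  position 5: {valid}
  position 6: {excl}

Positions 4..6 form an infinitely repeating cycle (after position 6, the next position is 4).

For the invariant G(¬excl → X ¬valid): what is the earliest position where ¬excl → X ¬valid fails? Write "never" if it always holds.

4

Check ¬excl → X ¬valid at each position in order: 0 ✓, 1 ✓, 2 ✓, 3 ✓.
At position 4 the labels are {} and the next position 5 has {valid}, so ¬excl → X ¬valid is false there. This is the first violation.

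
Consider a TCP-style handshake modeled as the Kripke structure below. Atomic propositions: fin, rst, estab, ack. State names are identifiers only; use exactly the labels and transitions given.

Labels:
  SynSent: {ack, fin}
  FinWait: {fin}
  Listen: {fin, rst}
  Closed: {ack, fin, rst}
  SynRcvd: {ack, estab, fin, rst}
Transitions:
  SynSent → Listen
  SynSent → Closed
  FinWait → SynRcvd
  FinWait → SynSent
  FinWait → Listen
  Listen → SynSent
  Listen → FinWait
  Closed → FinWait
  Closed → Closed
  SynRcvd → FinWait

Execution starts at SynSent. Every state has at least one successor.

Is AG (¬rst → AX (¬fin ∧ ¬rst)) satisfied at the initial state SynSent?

States satisfying ¬rst → AX (¬fin ∧ ¬rst): {Listen, Closed, SynRcvd}.
States satisfying AG (¬rst → AX (¬fin ∧ ¬rst)): ∅.
FinWait is reachable from SynSent and violates ¬rst → AX (¬fin ∧ ¬rst), so AG fails at SynSent.
SynSent ∉ Sat(AG (¬rst → AX (¬fin ∧ ¬rst))).

Violated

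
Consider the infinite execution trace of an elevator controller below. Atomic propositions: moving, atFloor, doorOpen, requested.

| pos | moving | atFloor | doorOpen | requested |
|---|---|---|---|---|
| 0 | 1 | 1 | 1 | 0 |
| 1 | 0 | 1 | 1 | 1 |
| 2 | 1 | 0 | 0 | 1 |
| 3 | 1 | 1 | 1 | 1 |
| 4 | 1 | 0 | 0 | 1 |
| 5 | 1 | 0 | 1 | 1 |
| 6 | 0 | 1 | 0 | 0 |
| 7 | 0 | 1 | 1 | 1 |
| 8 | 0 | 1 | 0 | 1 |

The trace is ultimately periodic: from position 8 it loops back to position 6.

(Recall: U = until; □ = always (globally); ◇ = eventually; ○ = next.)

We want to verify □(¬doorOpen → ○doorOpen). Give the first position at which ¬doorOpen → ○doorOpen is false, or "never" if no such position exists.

8

Check ¬doorOpen → ○doorOpen at each position in order: 0 ✓, 1 ✓, 2 ✓, 3 ✓, 4 ✓, 5 ✓, 6 ✓, 7 ✓.
At position 8 the labels are {atFloor, requested} and the next position 6 has {atFloor}, so ¬doorOpen → ○doorOpen is false there. This is the first violation.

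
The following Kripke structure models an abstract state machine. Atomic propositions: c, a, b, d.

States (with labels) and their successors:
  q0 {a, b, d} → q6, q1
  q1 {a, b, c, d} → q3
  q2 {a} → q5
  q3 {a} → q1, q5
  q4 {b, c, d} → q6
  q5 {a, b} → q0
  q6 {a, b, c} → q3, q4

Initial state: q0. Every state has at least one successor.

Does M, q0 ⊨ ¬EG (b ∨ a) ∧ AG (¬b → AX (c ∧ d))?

No

States satisfying b ∨ a: {q0, q1, q2, q3, q4, q5, q6}.
States satisfying EG (b ∨ a): {q0, q1, q2, q3, q4, q5, q6}.
States satisfying ¬EG (b ∨ a): ∅.
States satisfying ¬b → AX (c ∧ d): {q0, q1, q4, q5, q6}.
States satisfying AG (¬b → AX (c ∧ d)): ∅.
States satisfying ¬EG (b ∨ a) ∧ AG (¬b → AX (c ∧ d)): ∅.
q0 ∉ Sat(¬EG (b ∨ a) ∧ AG (¬b → AX (c ∧ d))).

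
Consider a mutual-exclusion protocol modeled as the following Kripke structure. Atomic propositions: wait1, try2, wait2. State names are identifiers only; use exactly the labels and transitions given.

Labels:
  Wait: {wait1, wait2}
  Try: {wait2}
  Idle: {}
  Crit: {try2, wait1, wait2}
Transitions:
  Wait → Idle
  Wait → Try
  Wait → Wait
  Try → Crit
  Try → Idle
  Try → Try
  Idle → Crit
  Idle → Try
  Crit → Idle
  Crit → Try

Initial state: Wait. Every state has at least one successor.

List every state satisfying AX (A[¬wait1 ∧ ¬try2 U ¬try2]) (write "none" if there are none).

States satisfying A[¬wait1 ∧ ¬try2 U ¬try2]: {Wait, Try, Idle}.
States satisfying AX (A[¬wait1 ∧ ¬try2 U ¬try2]): {Wait, Crit}.

{Wait, Crit}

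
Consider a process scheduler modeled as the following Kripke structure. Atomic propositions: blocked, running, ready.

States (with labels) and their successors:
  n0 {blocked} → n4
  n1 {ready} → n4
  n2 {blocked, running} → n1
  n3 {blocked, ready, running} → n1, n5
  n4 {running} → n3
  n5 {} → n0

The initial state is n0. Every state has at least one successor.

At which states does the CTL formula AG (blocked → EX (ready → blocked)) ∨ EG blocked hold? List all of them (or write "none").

States satisfying blocked → EX (ready → blocked): {n0, n1, n3, n4, n5}.
States satisfying AG (blocked → EX (ready → blocked)): {n0, n1, n3, n4, n5}.
States satisfying blocked: {n0, n2, n3}.
States satisfying EG blocked: ∅.
States satisfying AG (blocked → EX (ready → blocked)) ∨ EG blocked: {n0, n1, n3, n4, n5}.

{n0, n1, n3, n4, n5}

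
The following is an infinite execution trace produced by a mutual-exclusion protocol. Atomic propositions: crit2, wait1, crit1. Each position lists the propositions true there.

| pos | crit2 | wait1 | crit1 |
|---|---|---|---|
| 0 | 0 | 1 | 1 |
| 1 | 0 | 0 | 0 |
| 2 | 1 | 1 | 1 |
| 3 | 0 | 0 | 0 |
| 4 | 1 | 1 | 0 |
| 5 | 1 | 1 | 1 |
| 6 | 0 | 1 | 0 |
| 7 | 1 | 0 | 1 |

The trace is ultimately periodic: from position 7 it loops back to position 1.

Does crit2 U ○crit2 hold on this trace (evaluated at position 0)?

Does not hold

Walking from position 0: at position 0, ○crit2 has not yet held and crit2 fails, so crit2 U ○crit2 is false.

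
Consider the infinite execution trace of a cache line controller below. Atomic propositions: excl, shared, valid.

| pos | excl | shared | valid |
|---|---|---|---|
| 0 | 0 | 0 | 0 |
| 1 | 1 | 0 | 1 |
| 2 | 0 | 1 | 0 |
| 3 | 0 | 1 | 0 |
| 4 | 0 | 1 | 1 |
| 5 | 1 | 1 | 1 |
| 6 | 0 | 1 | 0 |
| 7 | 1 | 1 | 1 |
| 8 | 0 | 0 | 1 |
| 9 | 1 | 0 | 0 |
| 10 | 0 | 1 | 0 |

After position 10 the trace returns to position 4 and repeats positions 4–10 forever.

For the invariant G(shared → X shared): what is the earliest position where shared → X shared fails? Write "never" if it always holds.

Check shared → X shared at each position in order: 0 ✓, 1 ✓, 2 ✓, 3 ✓, 4 ✓, 5 ✓, 6 ✓.
At position 7 the labels are {excl, shared, valid} and the next position 8 has {valid}, so shared → X shared is false there. This is the first violation.

7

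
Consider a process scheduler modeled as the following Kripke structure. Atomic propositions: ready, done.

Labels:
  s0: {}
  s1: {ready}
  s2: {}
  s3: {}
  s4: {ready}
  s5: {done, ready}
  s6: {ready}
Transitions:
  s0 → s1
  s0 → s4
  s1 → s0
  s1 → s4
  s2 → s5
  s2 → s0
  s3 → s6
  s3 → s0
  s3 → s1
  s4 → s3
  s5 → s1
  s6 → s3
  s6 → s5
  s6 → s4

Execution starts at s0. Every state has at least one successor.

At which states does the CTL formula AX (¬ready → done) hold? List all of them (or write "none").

{s0, s5}

States satisfying ¬ready → done: {s1, s4, s5, s6}.
States satisfying AX (¬ready → done): {s0, s5}.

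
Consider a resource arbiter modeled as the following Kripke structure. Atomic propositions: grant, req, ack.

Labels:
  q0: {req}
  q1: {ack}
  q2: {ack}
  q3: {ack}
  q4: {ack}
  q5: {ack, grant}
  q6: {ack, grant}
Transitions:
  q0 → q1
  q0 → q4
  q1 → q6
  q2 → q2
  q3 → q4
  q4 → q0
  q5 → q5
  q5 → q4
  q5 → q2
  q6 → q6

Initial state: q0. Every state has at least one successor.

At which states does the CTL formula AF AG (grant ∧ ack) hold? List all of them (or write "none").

States satisfying AG (grant ∧ ack): {q6}.
States satisfying AF AG (grant ∧ ack): {q1, q6}.

{q1, q6}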